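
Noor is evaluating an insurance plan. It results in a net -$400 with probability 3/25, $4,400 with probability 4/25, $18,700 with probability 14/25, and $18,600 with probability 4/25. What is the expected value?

EV = 3/25 × (-400) + 4/25 × 4400 + 14/25 × 18700 + 4/25 × 18600 = -48 + 704 + 10472 + 2976 = 14104

$14,104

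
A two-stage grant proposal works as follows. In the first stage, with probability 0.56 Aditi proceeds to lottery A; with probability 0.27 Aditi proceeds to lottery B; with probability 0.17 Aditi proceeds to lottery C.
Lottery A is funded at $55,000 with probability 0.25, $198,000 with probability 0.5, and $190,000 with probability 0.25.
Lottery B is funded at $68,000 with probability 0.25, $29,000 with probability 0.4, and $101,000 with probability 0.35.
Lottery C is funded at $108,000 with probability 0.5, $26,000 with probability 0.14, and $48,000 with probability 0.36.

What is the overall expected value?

EV(A) = 0.25 × 55000 + 0.5 × 198000 + 0.25 × 190000 = 13750 + 99000 + 47500 = 160250
EV(B) = 0.25 × 68000 + 0.4 × 29000 + 0.35 × 101000 = 17000 + 11600 + 35350 = 63950
EV(C) = 0.5 × 108000 + 0.14 × 26000 + 0.36 × 48000 = 54000 + 3640 + 17280 = 74920
Overall = 0.56 × 160250 + 0.27 × 63950 + 0.17 × 74920 = 89740 + 17266.5 + 12736.4 = 119742.9

$119,742.90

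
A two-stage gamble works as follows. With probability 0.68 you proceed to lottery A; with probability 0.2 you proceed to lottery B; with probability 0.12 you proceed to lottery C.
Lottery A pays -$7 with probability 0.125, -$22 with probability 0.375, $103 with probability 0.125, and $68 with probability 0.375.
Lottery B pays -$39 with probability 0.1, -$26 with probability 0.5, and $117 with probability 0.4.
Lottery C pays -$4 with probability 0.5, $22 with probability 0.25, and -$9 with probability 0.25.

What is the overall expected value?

$26.02

EV(A) = 0.125 × (-7) + 0.375 × (-22) + 0.125 × 103 + 0.375 × 68 = -0.875 − 8.25 + 12.875 + 25.5 = 29.25
EV(B) = 0.1 × (-39) + 0.5 × (-26) + 0.4 × 117 = -3.9 − 13 + 46.8 = 29.9
EV(C) = 0.5 × (-4) + 0.25 × 22 + 0.25 × (-9) = -2 + 5.5 − 2.25 = 1.25
Overall = 0.68 × 29.25 + 0.2 × 29.9 + 0.12 × 1.25 = 19.89 + 5.98 + 0.15 = 26.02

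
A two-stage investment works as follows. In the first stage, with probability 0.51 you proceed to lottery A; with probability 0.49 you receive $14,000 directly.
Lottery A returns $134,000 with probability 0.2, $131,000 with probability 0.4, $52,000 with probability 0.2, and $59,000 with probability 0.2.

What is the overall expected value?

$58,574

EV(A) = 0.2 × 134000 + 0.4 × 131000 + 0.2 × 52000 + 0.2 × 59000 = 26800 + 52400 + 10400 + 11800 = 101400
Branch B: 14000 (certain)
Overall = 0.51 × 101400 + 0.49 × 14000 = 51714 + 6860 = 58574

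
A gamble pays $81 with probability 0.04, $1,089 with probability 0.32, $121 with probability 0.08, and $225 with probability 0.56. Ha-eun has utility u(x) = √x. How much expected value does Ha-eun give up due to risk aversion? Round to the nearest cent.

E[u] = 0.04·√81 + 0.32·√1089 + 0.08·√121 + 0.56·√225 = 0.04·9 + 0.32·33 + 0.08·11 + 0.56·15 = 20.2
CE = (20.2)² = 408.04
Risk premium = EV − CE = 487.4 − 408.04 = 79.36

$79.36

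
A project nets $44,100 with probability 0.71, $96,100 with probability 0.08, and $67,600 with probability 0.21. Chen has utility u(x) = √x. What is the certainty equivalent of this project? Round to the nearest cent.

$52,212.25

E[u] = 0.71·√44100 + 0.08·√96100 + 0.21·√67600 = 0.71·210 + 0.08·310 + 0.21·260 = 228.5
CE = (228.5)² = 52212.25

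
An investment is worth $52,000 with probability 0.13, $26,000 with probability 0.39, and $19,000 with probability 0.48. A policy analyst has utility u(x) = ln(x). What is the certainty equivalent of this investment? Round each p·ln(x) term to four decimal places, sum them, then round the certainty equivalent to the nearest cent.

E[u] = 0.13·ln(52000) + 0.39·ln(26000) + 0.48·ln(19000) = 1.4117 + 3.9647 + 4.7291 = 10.1055
CE = e^10.1055 ≈ 24477.26

$24,477.26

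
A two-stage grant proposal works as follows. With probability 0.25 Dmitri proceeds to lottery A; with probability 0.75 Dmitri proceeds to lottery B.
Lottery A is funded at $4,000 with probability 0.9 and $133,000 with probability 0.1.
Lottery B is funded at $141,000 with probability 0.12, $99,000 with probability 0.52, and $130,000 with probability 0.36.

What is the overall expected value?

$90,625

EV(A) = 0.9 × 4000 + 0.1 × 133000 = 3600 + 13300 = 16900
EV(B) = 0.12 × 141000 + 0.52 × 99000 + 0.36 × 130000 = 16920 + 51480 + 46800 = 115200
Overall = 0.25 × 16900 + 0.75 × 115200 = 4225 + 86400 = 90625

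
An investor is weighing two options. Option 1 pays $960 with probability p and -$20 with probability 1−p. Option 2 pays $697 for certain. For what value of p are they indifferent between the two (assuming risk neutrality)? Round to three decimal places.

p·960 + (1−p)·(-20) = 697
980p − 20 = 697
p = (697 + 20) / 980

p = 0.732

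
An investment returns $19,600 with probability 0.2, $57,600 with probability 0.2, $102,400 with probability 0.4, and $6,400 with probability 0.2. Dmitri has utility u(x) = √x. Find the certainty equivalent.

E[u] = 0.2·√19600 + 0.2·√57600 + 0.4·√102400 + 0.2·√6400 = 0.2·140 + 0.2·240 + 0.4·320 + 0.2·80 = 220
CE = (220)² = 48400

$48,400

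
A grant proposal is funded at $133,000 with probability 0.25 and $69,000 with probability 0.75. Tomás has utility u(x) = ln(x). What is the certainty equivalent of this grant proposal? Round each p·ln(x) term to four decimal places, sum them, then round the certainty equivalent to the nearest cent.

$81,299.89

E[u] = 0.25·ln(133000) + 0.75·ln(69000) = 2.9495 + 8.3564 = 11.3059
CE = e^11.3059 ≈ 81299.89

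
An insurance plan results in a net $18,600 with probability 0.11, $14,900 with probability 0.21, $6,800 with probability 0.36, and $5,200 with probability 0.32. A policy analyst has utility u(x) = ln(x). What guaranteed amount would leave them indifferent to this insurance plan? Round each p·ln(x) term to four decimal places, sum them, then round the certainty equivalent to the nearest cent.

$8,219.79

E[u] = 0.11·ln(18600) + 0.21·ln(14900) + 0.36·ln(6800) + 0.32·ln(5200) = 1.0814 + 2.0179 + 3.1769 + 2.7381 = 9.0143
CE = e^9.0143 ≈ 8219.79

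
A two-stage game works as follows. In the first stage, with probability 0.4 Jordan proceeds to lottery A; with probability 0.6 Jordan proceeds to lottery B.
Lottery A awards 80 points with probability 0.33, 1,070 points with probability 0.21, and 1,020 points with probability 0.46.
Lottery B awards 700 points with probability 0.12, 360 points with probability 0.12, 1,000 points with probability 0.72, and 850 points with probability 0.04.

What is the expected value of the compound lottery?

EV(A) = 0.33 × 80 + 0.21 × 1070 + 0.46 × 1020 = 26.4 + 224.7 + 469.2 = 720.3
EV(B) = 0.12 × 700 + 0.12 × 360 + 0.72 × 1000 + 0.04 × 850 = 84 + 43.2 + 720 + 34 = 881.2
Overall = 0.4 × 720.3 + 0.6 × 881.2 = 288.12 + 528.72 = 816.84

816.84 points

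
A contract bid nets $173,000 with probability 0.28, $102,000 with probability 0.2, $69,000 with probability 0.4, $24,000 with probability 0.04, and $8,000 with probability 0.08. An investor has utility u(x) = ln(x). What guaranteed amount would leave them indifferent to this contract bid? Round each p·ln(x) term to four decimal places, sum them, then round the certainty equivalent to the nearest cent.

E[u] = 0.28·ln(173000) + 0.2·ln(102000) + 0.4·ln(69000) + 0.04·ln(24000) + 0.08·ln(8000) = 3.3771 + 2.3065 + 4.4567 + 0.4034 + 0.7190 = 11.2627
CE = e^11.2627 ≈ 77862.52

$77,862.52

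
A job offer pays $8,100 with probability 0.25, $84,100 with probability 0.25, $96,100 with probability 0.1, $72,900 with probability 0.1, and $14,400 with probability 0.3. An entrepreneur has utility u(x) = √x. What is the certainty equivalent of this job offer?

E[u] = 0.25·√8100 + 0.25·√84100 + 0.1·√96100 + 0.1·√72900 + 0.3·√14400 = 0.25·90 + 0.25·290 + 0.1·310 + 0.1·270 + 0.3·120 = 189
CE = (189)² = 35721

$35,721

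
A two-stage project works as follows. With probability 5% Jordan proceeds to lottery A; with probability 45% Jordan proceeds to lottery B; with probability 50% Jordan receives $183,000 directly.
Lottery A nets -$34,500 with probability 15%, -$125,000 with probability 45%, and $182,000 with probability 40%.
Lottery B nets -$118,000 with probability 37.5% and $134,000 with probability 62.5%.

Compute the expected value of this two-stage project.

$109,843.75

EV(A) = 0.15 × (-34500) + 0.45 × (-125000) + 0.4 × 182000 = -5175 − 56250 + 72800 = 11375
EV(B) = 0.375 × (-118000) + 0.625 × 134000 = -44250 + 83750 = 39500
Branch C: 183000 (certain)
Overall = 0.05 × 11375 + 0.45 × 39500 + 0.5 × 183000 = 568.75 + 17775 + 91500 = 109843.75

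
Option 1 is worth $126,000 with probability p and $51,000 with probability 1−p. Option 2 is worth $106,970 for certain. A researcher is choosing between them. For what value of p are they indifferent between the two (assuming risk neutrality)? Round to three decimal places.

p = 0.746

p·126000 + (1−p)·51000 = 106970
75000p + 51000 = 106970
p = (106970 − 51000) / 75000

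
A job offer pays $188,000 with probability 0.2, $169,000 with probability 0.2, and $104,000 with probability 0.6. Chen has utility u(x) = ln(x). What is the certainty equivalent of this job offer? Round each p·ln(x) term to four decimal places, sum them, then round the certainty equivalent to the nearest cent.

E[u] = 0.2·ln(188000) + 0.2·ln(169000) + 0.6·ln(104000) = 2.4288 + 2.4075 + 6.9313 = 11.7676
CE = e^11.7676 ≈ 129004.17

$129,004.17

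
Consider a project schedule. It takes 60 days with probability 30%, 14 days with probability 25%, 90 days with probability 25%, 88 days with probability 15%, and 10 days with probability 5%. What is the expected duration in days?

EV = 0.3 × 60 + 0.25 × 14 + 0.25 × 90 + 0.15 × 88 + 0.05 × 10 = 18 + 3.5 + 22.5 + 13.2 + 0.5 = 57.7

57.7 days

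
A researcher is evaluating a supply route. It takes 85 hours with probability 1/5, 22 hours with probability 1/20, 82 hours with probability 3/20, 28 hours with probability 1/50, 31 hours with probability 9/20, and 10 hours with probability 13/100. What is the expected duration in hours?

46.21 hours

EV = 1/5 × 85 + 1/20 × 22 + 3/20 × 82 + 1/50 × 28 + 9/20 × 31 + 13/100 × 10 = 17 + 1.1 + 12.3 + 0.56 + 13.95 + 1.3 = 46.21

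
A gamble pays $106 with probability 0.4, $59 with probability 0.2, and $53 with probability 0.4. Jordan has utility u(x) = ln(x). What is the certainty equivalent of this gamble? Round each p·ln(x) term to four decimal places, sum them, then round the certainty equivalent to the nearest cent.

$71.45

E[u] = 0.4·ln(106) + 0.2·ln(59) + 0.4·ln(53) = 1.8654 + 0.8155 + 1.5881 = 4.2690
CE = e^4.2690 ≈ 71.45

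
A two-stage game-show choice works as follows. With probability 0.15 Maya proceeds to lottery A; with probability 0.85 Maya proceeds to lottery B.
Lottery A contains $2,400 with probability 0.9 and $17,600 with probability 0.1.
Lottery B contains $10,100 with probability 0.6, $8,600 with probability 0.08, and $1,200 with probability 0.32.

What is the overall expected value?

$6,650.20

EV(A) = 0.9 × 2400 + 0.1 × 17600 = 2160 + 1760 = 3920
EV(B) = 0.6 × 10100 + 0.08 × 8600 + 0.32 × 1200 = 6060 + 688 + 384 = 7132
Overall = 0.15 × 3920 + 0.85 × 7132 = 588 + 6062.2 = 6650.2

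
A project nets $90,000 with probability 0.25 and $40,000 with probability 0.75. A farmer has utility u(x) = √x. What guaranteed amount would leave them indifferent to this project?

E[u] = 0.25·√90000 + 0.75·√40000 = 0.25·300 + 0.75·200 = 225
CE = (225)² = 50625

$50,625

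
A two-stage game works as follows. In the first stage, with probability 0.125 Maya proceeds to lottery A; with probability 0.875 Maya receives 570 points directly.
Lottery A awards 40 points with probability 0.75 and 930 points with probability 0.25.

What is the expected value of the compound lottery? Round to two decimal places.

531.56 points

EV(A) = 0.75 × 40 + 0.25 × 930 = 30 + 232.5 = 262.5
Branch B: 570 (certain)
Overall = 0.125 × 262.5 + 0.875 × 570 = 32.8125 + 498.75 = 531.5625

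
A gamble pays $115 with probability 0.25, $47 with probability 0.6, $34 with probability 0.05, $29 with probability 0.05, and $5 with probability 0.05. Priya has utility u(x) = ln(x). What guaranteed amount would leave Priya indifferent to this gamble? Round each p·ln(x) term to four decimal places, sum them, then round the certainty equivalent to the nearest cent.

E[u] = 0.25·ln(115) + 0.6·ln(47) + 0.05·ln(34) + 0.05·ln(29) + 0.05·ln(5) = 1.1862 + 2.3101 + 0.1763 + 0.1684 + 0.0805 = 3.9215
CE = e^3.9215 ≈ 50.48

$50.48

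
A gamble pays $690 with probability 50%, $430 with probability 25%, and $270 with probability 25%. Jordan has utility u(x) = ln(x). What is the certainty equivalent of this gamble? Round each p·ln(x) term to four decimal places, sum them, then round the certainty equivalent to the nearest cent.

E[u] = 0.5·ln(690) + 0.25·ln(430) + 0.25·ln(270) = 3.2683 + 1.5159 + 1.3996 = 6.1838
CE = e^6.1838 ≈ 484.83

$484.83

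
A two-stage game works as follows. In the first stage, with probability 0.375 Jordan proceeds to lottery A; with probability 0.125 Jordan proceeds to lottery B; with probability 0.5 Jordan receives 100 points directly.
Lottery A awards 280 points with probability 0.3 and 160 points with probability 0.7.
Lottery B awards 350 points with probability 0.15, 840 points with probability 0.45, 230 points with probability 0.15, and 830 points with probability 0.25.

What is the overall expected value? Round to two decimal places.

EV(A) = 0.3 × 280 + 0.7 × 160 = 84 + 112 = 196
EV(B) = 0.15 × 350 + 0.45 × 840 + 0.15 × 230 + 0.25 × 830 = 52.5 + 378 + 34.5 + 207.5 = 672.5
Branch C: 100 (certain)
Overall = 0.375 × 196 + 0.125 × 672.5 + 0.5 × 100 = 73.5 + 84.0625 + 50 = 207.5625

207.56 points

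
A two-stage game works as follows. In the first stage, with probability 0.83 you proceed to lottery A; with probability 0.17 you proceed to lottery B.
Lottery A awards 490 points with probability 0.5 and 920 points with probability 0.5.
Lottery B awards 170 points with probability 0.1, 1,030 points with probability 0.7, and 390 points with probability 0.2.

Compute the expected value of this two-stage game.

EV(A) = 0.5 × 490 + 0.5 × 920 = 245 + 460 = 705
EV(B) = 0.1 × 170 + 0.7 × 1030 + 0.2 × 390 = 17 + 721 + 78 = 816
Overall = 0.83 × 705 + 0.17 × 816 = 585.15 + 138.72 = 723.87

723.87 points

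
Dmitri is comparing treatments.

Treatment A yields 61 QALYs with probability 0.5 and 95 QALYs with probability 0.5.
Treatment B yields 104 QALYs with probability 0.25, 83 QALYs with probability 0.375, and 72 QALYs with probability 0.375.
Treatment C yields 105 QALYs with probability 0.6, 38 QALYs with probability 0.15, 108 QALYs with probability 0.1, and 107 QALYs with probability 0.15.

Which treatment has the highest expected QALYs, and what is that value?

Treatment C (95.55 QALYs)

Treatment A = 0.5 × 61 + 0.5 × 95 = 30.5 + 47.5 = 78
Treatment B = 0.25 × 104 + 0.375 × 83 + 0.375 × 72 = 26 + 31.125 + 27 = 84.125
Treatment C = 0.6 × 105 + 0.15 × 38 + 0.1 × 108 + 0.15 × 107 = 63 + 5.7 + 10.8 + 16.05 = 95.55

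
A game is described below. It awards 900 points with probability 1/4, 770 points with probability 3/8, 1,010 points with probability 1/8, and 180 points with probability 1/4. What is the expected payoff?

EV = 1/4 × 900 + 3/8 × 770 + 1/8 × 1010 + 1/4 × 180 = 225 + 288.75 + 126.25 + 45 = 685

685 points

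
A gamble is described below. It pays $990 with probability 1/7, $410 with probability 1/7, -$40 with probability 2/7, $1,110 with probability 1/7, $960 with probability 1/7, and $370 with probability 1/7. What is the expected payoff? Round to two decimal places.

$537.14

EV = 1/7 × 990 + 1/7 × 410 + 2/7 × (-40) + 1/7 × 1110 + 1/7 × 960 + 1/7 × 370 = 141.4286 + 58.5714 − 11.4286 + 158.5714 + 137.1429 + 52.8571 = 537.1429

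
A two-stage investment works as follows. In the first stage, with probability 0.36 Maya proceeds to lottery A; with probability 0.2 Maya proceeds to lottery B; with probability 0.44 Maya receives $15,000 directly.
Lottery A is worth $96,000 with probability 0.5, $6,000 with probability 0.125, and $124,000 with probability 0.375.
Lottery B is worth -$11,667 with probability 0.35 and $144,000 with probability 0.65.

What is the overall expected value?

$58,793.31

EV(A) = 0.5 × 96000 + 0.125 × 6000 + 0.375 × 124000 = 48000 + 750 + 46500 = 95250
EV(B) = 0.35 × (-11667) + 0.65 × 144000 = -4083.45 + 93600 = 89516.55
Branch C: 15000 (certain)
Overall = 0.36 × 95250 + 0.2 × 89516.55 + 0.44 × 15000 = 34290 + 17903.31 + 6600 = 58793.31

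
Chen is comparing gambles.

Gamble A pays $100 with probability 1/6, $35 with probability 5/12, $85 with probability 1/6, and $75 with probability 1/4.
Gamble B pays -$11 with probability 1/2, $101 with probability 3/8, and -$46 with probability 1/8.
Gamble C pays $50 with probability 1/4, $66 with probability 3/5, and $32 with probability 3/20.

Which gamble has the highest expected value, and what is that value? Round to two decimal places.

Gamble A = 1/6 × 100 + 5/12 × 35 + 1/6 × 85 + 1/4 × 75 = 16.6667 + 14.5833 + 14.1667 + 18.75 = 64.1667
Gamble B = 1/2 × (-11) + 3/8 × 101 + 1/8 × (-46) = -5.5 + 37.875 − 5.75 = 26.625
Gamble C = 1/4 × 50 + 3/5 × 66 + 3/20 × 32 = 12.5 + 39.6 + 4.8 = 56.9

Gamble A ($64.17)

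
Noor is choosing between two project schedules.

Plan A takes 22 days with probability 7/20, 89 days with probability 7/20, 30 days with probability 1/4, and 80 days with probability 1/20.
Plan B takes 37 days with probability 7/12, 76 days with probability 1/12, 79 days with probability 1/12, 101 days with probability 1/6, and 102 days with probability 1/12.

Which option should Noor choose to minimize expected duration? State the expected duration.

Plan A (50.35 days)

Plan A = 7/20 × 22 + 7/20 × 89 + 1/4 × 30 + 1/20 × 80 = 7.7 + 31.15 + 7.5 + 4 = 50.35
Plan B = 7/12 × 37 + 1/12 × 76 + 1/12 × 79 + 1/6 × 101 + 1/12 × 102 = 21.5833 + 6.3333 + 6.5833 + 16.8333 + 8.5 = 59.8333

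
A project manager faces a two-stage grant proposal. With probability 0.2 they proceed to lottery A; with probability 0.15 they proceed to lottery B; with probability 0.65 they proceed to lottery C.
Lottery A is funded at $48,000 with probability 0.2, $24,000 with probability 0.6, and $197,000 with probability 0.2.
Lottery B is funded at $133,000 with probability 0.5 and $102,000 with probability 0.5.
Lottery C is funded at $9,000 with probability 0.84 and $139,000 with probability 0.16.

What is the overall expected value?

$49,675

EV(A) = 0.2 × 48000 + 0.6 × 24000 + 0.2 × 197000 = 9600 + 14400 + 39400 = 63400
EV(B) = 0.5 × 133000 + 0.5 × 102000 = 66500 + 51000 = 117500
EV(C) = 0.84 × 9000 + 0.16 × 139000 = 7560 + 22240 = 29800
Overall = 0.2 × 63400 + 0.15 × 117500 + 0.65 × 29800 = 12680 + 17625 + 19370 = 49675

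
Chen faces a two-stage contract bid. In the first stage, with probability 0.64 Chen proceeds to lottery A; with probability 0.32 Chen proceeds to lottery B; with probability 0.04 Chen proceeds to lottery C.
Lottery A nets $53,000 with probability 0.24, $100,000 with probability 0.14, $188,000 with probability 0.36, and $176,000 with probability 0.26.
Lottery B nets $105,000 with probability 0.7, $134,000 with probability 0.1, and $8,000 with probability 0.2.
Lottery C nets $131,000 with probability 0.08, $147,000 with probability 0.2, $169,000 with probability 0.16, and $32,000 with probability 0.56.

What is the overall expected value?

EV(A) = 0.24 × 53000 + 0.14 × 100000 + 0.36 × 188000 + 0.26 × 176000 = 12720 + 14000 + 67680 + 45760 = 140160
EV(B) = 0.7 × 105000 + 0.1 × 134000 + 0.2 × 8000 = 73500 + 13400 + 1600 = 88500
EV(C) = 0.08 × 131000 + 0.2 × 147000 + 0.16 × 169000 + 0.56 × 32000 = 10480 + 29400 + 27040 + 17920 = 84840
Overall = 0.64 × 140160 + 0.32 × 88500 + 0.04 × 84840 = 89702.4 + 28320 + 3393.6 = 121416

$121,416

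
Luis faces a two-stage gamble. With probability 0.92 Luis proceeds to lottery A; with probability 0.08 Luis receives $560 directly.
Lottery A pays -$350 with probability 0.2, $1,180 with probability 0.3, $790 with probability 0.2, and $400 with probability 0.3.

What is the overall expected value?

$561.84

EV(A) = 0.2 × (-350) + 0.3 × 1180 + 0.2 × 790 + 0.3 × 400 = -70 + 354 + 158 + 120 = 562
Branch B: 560 (certain)
Overall = 0.92 × 562 + 0.08 × 560 = 517.04 + 44.8 = 561.84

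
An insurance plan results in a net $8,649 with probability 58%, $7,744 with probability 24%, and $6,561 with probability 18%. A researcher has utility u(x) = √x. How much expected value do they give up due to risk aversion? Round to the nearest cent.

$20.63

E[u] = 0.58·√8649 + 0.24·√7744 + 0.18·√6561 = 0.58·93 + 0.24·88 + 0.18·81 = 89.64
CE = (89.64)² = 8035.3296
Risk premium = EV − CE = 8055.96 − 8035.3296 = 20.6304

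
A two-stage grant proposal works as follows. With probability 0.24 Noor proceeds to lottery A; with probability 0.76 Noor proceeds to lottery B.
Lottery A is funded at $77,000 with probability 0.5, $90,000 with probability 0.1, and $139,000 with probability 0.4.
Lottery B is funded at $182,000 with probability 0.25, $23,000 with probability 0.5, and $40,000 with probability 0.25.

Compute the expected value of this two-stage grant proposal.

EV(A) = 0.5 × 77000 + 0.1 × 90000 + 0.4 × 139000 = 38500 + 9000 + 55600 = 103100
EV(B) = 0.25 × 182000 + 0.5 × 23000 + 0.25 × 40000 = 45500 + 11500 + 10000 = 67000
Overall = 0.24 × 103100 + 0.76 × 67000 = 24744 + 50920 = 75664

$75,664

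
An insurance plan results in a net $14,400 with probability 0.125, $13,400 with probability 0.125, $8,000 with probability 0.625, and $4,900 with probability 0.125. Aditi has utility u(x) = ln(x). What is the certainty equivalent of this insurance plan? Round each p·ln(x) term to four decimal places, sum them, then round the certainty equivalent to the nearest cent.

$8,637.77

E[u] = 0.125·ln(14400) + 0.125·ln(13400) + 0.625·ln(8000) + 0.125·ln(4900) = 1.1969 + 1.1879 + 5.6170 + 1.0621 = 9.0639
CE = e^9.0639 ≈ 8637.77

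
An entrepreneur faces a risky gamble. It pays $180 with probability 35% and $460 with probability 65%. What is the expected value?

$362

EV = 0.35 × 180 + 0.65 × 460 = 63 + 299 = 362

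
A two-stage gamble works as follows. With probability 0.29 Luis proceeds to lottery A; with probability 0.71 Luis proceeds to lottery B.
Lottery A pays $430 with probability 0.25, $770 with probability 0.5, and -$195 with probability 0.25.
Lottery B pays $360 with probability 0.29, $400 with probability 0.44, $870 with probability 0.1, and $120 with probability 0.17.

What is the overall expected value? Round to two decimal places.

$404.03

EV(A) = 0.25 × 430 + 0.5 × 770 + 0.25 × (-195) = 107.5 + 385 − 48.75 = 443.75
EV(B) = 0.29 × 360 + 0.44 × 400 + 0.1 × 870 + 0.17 × 120 = 104.4 + 176 + 87 + 20.4 = 387.8
Overall = 0.29 × 443.75 + 0.71 × 387.8 = 128.6875 + 275.338 = 404.0255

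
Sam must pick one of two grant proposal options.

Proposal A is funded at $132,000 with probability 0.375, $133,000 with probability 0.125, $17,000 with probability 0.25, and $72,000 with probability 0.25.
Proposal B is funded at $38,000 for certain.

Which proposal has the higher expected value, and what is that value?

Proposal A = 0.375 × 132000 + 0.125 × 133000 + 0.25 × 17000 + 0.25 × 72000 = 49500 + 16625 + 4250 + 18000 = 88375
Proposal B: 38000 (certain)

Proposal A ($88,375)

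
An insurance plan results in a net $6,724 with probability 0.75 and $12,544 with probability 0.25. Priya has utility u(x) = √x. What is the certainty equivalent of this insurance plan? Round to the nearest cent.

E[u] = 0.75·√6724 + 0.25·√12544 = 0.75·82 + 0.25·112 = 89.5
CE = (89.5)² = 8010.25

$8,010.25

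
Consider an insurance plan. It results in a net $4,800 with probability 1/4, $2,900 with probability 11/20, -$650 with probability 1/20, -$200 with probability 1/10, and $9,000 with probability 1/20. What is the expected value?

$3,192.50

EV = 1/4 × 4800 + 11/20 × 2900 + 1/20 × (-650) + 1/10 × (-200) + 1/20 × 9000 = 1200 + 1595 − 32.5 − 20 + 450 = 3192.5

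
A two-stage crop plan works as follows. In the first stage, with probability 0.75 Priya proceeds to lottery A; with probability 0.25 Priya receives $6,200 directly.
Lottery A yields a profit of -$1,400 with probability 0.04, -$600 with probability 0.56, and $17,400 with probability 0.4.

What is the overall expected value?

$6,476

EV(A) = 0.04 × (-1400) + 0.56 × (-600) + 0.4 × 17400 = -56 − 336 + 6960 = 6568
Branch B: 6200 (certain)
Overall = 0.75 × 6568 + 0.25 × 6200 = 4926 + 1550 = 6476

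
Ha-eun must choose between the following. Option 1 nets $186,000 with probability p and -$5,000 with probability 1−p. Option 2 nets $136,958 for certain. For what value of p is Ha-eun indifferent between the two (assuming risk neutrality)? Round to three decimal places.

p·186000 + (1−p)·(-5000) = 136958
191000p − 5000 = 136958
p = (136958 + 5000) / 191000

p = 0.743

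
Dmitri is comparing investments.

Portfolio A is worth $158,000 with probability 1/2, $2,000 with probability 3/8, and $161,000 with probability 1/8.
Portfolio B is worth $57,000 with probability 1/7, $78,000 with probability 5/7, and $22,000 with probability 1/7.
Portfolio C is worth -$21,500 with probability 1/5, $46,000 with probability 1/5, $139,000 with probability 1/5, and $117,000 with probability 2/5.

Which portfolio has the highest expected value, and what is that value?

Portfolio A ($99,875)

Portfolio A = 1/2 × 158000 + 3/8 × 2000 + 1/8 × 161000 = 79000 + 750 + 20125 = 99875
Portfolio B = 1/7 × 57000 + 5/7 × 78000 + 1/7 × 22000 = 8142.8571 + 55714.2857 + 3142.8571 = 67000
Portfolio C = 1/5 × (-21500) + 1/5 × 46000 + 1/5 × 139000 + 2/5 × 117000 = -4300 + 9200 + 27800 + 46800 = 79500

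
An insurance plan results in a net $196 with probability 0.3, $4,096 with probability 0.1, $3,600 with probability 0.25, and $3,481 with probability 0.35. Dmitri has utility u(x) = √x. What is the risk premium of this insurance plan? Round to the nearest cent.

E[u] = 0.3·√196 + 0.1·√4096 + 0.25·√3600 + 0.35·√3481 = 0.3·14 + 0.1·64 + 0.25·60 + 0.35·59 = 46.25
CE = (46.25)² = 2139.0625
Risk premium = EV − CE = 2586.75 − 2139.0625 = 447.6875

$447.69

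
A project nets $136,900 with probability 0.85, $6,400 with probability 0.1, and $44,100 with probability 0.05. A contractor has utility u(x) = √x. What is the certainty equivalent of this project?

E[u] = 0.85·√136900 + 0.1·√6400 + 0.05·√44100 = 0.85·370 + 0.1·80 + 0.05·210 = 333
CE = (333)² = 110889

$110,889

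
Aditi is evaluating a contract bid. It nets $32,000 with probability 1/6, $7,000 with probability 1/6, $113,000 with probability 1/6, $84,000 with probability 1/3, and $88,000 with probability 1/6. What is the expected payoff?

$68,000

EV = 1/6 × 32000 + 1/6 × 7000 + 1/6 × 113000 + 1/3 × 84000 + 1/6 × 88000 = 5333.3333 + 1166.6667 + 18833.3333 + 28000 + 14666.6667 = 68000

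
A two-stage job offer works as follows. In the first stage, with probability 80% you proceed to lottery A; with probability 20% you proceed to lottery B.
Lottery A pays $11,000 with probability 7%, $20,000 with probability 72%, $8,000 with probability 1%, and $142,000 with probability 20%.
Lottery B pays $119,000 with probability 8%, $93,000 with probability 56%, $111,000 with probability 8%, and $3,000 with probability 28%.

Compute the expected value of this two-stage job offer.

EV(A) = 0.07 × 11000 + 0.72 × 20000 + 0.01 × 8000 + 0.2 × 142000 = 770 + 14400 + 80 + 28400 = 43650
EV(B) = 0.08 × 119000 + 0.56 × 93000 + 0.08 × 111000 + 0.28 × 3000 = 9520 + 52080 + 8880 + 840 = 71320
Overall = 0.8 × 43650 + 0.2 × 71320 = 34920 + 14264 = 49184

$49,184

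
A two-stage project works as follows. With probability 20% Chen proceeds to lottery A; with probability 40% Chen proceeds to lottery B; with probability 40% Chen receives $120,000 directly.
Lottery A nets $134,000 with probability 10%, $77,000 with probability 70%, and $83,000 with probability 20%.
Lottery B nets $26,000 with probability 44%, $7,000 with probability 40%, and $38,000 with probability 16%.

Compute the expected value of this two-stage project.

EV(A) = 0.1 × 134000 + 0.7 × 77000 + 0.2 × 83000 = 13400 + 53900 + 16600 = 83900
EV(B) = 0.44 × 26000 + 0.4 × 7000 + 0.16 × 38000 = 11440 + 2800 + 6080 = 20320
Branch C: 120000 (certain)
Overall = 0.2 × 83900 + 0.4 × 20320 + 0.4 × 120000 = 16780 + 8128 + 48000 = 72908

$72,908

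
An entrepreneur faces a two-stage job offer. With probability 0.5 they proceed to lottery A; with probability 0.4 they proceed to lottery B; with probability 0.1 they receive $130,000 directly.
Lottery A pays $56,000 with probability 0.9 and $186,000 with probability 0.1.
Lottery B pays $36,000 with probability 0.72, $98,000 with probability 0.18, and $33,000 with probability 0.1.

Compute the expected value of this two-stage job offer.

$66,244

EV(A) = 0.9 × 56000 + 0.1 × 186000 = 50400 + 18600 = 69000
EV(B) = 0.72 × 36000 + 0.18 × 98000 + 0.1 × 33000 = 25920 + 17640 + 3300 = 46860
Branch C: 130000 (certain)
Overall = 0.5 × 69000 + 0.4 × 46860 + 0.1 × 130000 = 34500 + 18744 + 13000 = 66244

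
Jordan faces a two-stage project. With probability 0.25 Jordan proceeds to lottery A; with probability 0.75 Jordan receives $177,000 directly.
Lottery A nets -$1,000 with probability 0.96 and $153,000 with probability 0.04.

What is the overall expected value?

$134,040

EV(A) = 0.96 × (-1000) + 0.04 × 153000 = -960 + 6120 = 5160
Branch B: 177000 (certain)
Overall = 0.25 × 5160 + 0.75 × 177000 = 1290 + 132750 = 134040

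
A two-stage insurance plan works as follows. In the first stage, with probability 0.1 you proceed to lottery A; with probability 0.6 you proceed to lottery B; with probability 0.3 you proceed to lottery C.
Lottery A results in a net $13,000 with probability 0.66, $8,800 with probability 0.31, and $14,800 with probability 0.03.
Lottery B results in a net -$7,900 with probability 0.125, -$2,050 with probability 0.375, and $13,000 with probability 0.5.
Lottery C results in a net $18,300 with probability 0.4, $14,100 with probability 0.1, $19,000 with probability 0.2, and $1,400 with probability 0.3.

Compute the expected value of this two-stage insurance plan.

EV(A) = 0.66 × 13000 + 0.31 × 8800 + 0.03 × 14800 = 8580 + 2728 + 444 = 11752
EV(B) = 0.125 × (-7900) + 0.375 × (-2050) + 0.5 × 13000 = -987.5 − 768.75 + 6500 = 4743.75
EV(C) = 0.4 × 18300 + 0.1 × 14100 + 0.2 × 19000 + 0.3 × 1400 = 7320 + 1410 + 3800 + 420 = 12950
Overall = 0.1 × 11752 + 0.6 × 4743.75 + 0.3 × 12950 = 1175.2 + 2846.25 + 3885 = 7906.45

$7,906.45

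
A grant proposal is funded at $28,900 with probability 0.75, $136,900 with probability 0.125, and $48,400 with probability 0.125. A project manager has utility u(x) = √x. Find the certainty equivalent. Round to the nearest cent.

$40,501.56

E[u] = 0.75·√28900 + 0.125·√136900 + 0.125·√48400 = 0.75·170 + 0.125·370 + 0.125·220 = 201.25
CE = (201.25)² = 40501.5625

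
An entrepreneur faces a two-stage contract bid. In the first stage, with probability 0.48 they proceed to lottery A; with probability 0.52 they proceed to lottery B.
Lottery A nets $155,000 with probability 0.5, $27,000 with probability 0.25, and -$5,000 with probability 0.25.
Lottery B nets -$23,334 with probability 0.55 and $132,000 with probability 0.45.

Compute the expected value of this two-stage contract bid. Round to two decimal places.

$64,054.48

EV(A) = 0.5 × 155000 + 0.25 × 27000 + 0.25 × (-5000) = 77500 + 6750 − 1250 = 83000
EV(B) = 0.55 × (-23334) + 0.45 × 132000 = -12833.7 + 59400 = 46566.3
Overall = 0.48 × 83000 + 0.52 × 46566.3 = 39840 + 24214.476 = 64054.476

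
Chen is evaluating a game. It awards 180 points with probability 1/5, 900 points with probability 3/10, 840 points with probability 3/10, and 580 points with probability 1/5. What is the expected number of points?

674 points

EV = 1/5 × 180 + 3/10 × 900 + 3/10 × 840 + 1/5 × 580 = 36 + 270 + 252 + 116 = 674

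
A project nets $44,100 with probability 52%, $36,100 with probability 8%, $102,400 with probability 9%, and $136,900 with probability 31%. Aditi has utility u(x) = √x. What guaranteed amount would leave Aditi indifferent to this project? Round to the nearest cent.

$71,770.41

E[u] = 0.52·√44100 + 0.08·√36100 + 0.09·√102400 + 0.31·√136900 = 0.52·210 + 0.08·190 + 0.09·320 + 0.31·370 = 267.9
CE = (267.9)² = 71770.41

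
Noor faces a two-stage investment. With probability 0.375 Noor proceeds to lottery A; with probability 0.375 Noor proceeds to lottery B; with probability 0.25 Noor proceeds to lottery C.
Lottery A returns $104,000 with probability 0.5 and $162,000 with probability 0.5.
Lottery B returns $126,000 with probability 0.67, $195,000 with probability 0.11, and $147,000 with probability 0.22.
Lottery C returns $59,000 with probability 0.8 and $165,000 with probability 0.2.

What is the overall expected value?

$121,753.75

EV(A) = 0.5 × 104000 + 0.5 × 162000 = 52000 + 81000 = 133000
EV(B) = 0.67 × 126000 + 0.11 × 195000 + 0.22 × 147000 = 84420 + 21450 + 32340 = 138210
EV(C) = 0.8 × 59000 + 0.2 × 165000 = 47200 + 33000 = 80200
Overall = 0.375 × 133000 + 0.375 × 138210 + 0.25 × 80200 = 49875 + 51828.75 + 20050 = 121753.75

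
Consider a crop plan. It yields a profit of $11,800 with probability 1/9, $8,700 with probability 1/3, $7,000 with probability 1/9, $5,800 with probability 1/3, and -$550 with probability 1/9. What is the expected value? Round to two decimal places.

$6,861.11

EV = 1/9 × 11800 + 1/3 × 8700 + 1/9 × 7000 + 1/3 × 5800 + 1/9 × (-550) = 1311.1111 + 2900 + 777.7778 + 1933.3333 − 61.1111 = 6861.1111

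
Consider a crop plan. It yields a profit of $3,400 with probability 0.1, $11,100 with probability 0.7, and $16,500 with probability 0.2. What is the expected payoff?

EV = 0.1 × 3400 + 0.7 × 11100 + 0.2 × 16500 = 340 + 7770 + 3300 = 11410

$11,410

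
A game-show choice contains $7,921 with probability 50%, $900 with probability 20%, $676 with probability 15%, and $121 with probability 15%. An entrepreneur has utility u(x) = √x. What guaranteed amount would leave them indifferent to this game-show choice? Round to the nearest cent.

$3,141.60

E[u] = 0.5·√7921 + 0.2·√900 + 0.15·√676 + 0.15·√121 = 0.5·89 + 0.2·30 + 0.15·26 + 0.15·11 = 56.05
CE = (56.05)² = 3141.6025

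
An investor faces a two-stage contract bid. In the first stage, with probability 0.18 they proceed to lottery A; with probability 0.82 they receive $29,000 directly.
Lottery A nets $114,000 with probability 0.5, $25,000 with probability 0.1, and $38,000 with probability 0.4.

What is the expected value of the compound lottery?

$37,226

EV(A) = 0.5 × 114000 + 0.1 × 25000 + 0.4 × 38000 = 57000 + 2500 + 15200 = 74700
Branch B: 29000 (certain)
Overall = 0.18 × 74700 + 0.82 × 29000 = 13446 + 23780 = 37226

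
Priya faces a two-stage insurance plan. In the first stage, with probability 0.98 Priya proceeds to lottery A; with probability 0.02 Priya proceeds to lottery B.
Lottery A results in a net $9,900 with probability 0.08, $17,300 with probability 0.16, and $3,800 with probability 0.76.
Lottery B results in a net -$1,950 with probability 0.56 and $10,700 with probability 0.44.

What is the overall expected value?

$6,391.36

EV(A) = 0.08 × 9900 + 0.16 × 17300 + 0.76 × 3800 = 792 + 2768 + 2888 = 6448
EV(B) = 0.56 × (-1950) + 0.44 × 10700 = -1092 + 4708 = 3616
Overall = 0.98 × 6448 + 0.02 × 3616 = 6319.04 + 72.32 = 6391.36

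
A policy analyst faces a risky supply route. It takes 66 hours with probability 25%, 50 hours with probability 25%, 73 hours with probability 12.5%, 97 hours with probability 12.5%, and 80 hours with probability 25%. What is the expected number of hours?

EV = 0.25 × 66 + 0.25 × 50 + 0.125 × 73 + 0.125 × 97 + 0.25 × 80 = 16.5 + 12.5 + 9.125 + 12.125 + 20 = 70.25

70.25 hours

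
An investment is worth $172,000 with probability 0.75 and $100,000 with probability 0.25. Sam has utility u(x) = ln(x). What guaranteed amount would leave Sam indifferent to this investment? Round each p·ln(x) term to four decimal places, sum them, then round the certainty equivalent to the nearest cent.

$150,181.52

E[u] = 0.75·ln(172000) + 0.25·ln(100000) = 9.0414 + 2.8782 = 11.9196
CE = e^11.9196 ≈ 150181.52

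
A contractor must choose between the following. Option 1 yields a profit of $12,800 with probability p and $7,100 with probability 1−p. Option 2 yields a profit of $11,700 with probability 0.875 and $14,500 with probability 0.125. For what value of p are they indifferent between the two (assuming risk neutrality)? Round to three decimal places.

EV(Option 2) = 0.875 × 11700 + 0.125 × 14500 = 10237.5 + 1812.5 = 12050
p·12800 + (1−p)·7100 = 12050
5700p + 7100 = 12050
p = (12050 − 7100) / 5700

p = 0.868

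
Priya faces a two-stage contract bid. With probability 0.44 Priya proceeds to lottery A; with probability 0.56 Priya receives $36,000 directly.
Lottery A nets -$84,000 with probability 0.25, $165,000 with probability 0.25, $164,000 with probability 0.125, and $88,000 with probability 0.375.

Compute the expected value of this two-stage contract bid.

EV(A) = 0.25 × (-84000) + 0.25 × 165000 + 0.125 × 164000 + 0.375 × 88000 = -21000 + 41250 + 20500 + 33000 = 73750
Branch B: 36000 (certain)
Overall = 0.44 × 73750 + 0.56 × 36000 = 32450 + 20160 = 52610

$52,610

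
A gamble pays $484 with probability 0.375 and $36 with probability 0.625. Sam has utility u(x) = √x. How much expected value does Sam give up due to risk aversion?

E[u] = 0.375·√484 + 0.625·√36 = 0.375·22 + 0.625·6 = 12
CE = (12)² = 144
Risk premium = EV − CE = 204 − 144 = 60

$60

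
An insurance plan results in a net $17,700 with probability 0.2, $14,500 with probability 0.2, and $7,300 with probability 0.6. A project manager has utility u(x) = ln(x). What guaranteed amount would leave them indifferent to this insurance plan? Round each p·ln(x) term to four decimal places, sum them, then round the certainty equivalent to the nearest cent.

E[u] = 0.2·ln(17700) + 0.2·ln(14500) + 0.6·ln(7300) = 1.9563 + 1.9164 + 5.3374 = 9.2101
CE = e^9.2101 ≈ 9997.60

$9,997.60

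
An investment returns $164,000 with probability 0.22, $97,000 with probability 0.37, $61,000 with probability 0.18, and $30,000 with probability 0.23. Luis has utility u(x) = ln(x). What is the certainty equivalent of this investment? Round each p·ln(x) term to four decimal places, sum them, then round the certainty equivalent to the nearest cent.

$76,473.53

E[u] = 0.22·ln(164000) + 0.37·ln(97000) + 0.18·ln(61000) + 0.23·ln(30000) = 2.6417 + 4.2485 + 1.9834 + 2.3711 = 11.2447
CE = e^11.2447 ≈ 76473.53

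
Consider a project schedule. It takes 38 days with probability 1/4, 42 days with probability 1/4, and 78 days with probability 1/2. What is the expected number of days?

59 days

EV = 1/4 × 38 + 1/4 × 42 + 1/2 × 78 = 9.5 + 10.5 + 39 = 59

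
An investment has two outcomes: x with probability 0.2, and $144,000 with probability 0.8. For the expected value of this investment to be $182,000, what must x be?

x = $334,000

0.2·x + 0.8·144000 = 182000
0.2·x = 182000 − 115200 = 66800
x = 66800 / 0.2 = 334000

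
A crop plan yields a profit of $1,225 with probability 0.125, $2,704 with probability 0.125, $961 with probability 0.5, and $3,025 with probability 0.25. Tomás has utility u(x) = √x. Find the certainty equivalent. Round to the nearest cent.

$1,610.02

E[u] = 0.125·√1225 + 0.125·√2704 + 0.5·√961 + 0.25·√3025 = 0.125·35 + 0.125·52 + 0.5·31 + 0.25·55 = 40.125
CE = (40.125)² = 1610.015625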